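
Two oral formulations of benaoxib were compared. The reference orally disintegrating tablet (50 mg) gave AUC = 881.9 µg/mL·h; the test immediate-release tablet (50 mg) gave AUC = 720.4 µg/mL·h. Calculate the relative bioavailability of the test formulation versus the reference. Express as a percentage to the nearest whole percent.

F_rel = (AUC_test/D_test) / (AUC_ref/D_ref)
      = (720.4/50) / (881.9/50)
      = 14.408 / 17.638 = 0.8169 = 81.69%

F_rel = 82%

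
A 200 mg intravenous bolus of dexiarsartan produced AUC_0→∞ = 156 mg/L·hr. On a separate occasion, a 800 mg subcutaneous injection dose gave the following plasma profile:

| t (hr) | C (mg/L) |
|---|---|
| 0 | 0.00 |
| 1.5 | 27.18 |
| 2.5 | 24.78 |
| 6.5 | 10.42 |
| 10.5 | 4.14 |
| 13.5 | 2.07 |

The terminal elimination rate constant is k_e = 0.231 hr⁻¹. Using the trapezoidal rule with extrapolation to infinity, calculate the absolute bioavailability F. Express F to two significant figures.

F = 0.26

Trapezoidal AUC_0→13.5 (subcutaneous injection):
  [0→1.5]: (0.00+27.18)/2 × 1.5 = 20.385
  [1.5→2.5]: (27.18+24.78)/2 × 1 = 25.98
  [2.5→6.5]: (24.78+10.42)/2 × 4 = 70.4
  [6.5→10.5]: (10.42+4.14)/2 × 4 = 29.12
  [10.5→13.5]: (4.14+2.07)/2 × 3 = 9.315
  Sum = 155.2 mg/L·hr
Tail: C_last/k_e = 2.07/0.231 = 8.961
AUC_0→∞ (subcutaneous injection) = 155.2 + 8.961 = 164.161 mg/L·hr
F = (AUC_ev/D_ev)/(AUC_iv/D_iv) = (164.161/800)/(156/200) = 0.20520125/0.78 = 0.2631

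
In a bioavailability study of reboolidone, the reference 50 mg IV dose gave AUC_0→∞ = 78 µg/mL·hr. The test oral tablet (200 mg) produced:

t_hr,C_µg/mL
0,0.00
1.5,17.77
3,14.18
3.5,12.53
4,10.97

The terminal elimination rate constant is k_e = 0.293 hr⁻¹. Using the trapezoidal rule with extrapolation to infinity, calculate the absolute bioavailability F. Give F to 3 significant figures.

F = 0.280

Trapezoidal AUC_0→4 (oral tablet):
  [0→1.5]: (0.00+17.77)/2 × 1.5 = 13.3275
  [1.5→3]: (17.77+14.18)/2 × 1.5 = 23.9625
  [3→3.5]: (14.18+12.53)/2 × 0.5 = 6.6775
  [3.5→4]: (12.53+10.97)/2 × 0.5 = 5.875
  Sum = 49.8425 µg/mL·hr
Tail: C_last/k_e = 10.97/0.293 = 37.440
AUC_0→∞ (oral tablet) = 49.8425 + 37.440 = 87.2825 µg/mL·hr
F = (AUC_ev/D_ev)/(AUC_iv/D_iv) = (87.2825/200)/(78/50) = 0.4364125/1.56 = 0.2798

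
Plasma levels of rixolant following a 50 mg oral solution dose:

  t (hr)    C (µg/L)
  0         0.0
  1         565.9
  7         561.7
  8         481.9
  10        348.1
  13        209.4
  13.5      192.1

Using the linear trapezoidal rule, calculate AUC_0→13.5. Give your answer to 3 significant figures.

Trapezoidal AUC_0→13.5:
  [0→1]: (0.0+565.9)/2 × 1 = 282.95
  [1→7]: (565.9+561.7)/2 × 6 = 3382.8
  [7→8]: (561.7+481.9)/2 × 1 = 521.8
  [8→10]: (481.9+348.1)/2 × 2 = 830.0
  [10→13]: (348.1+209.4)/2 × 3 = 836.25
  [13→13.5]: (209.4+192.1)/2 × 0.5 = 100.375
  Sum = 5954.175 µg/L·hr

AUC = 5950 µg/L·hr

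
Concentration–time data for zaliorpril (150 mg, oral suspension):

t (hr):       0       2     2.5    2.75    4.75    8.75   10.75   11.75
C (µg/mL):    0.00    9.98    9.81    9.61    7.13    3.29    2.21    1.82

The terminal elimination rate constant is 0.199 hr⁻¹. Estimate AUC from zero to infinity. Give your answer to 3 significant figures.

Trapezoidal AUC_0→11.75:
  [0→2]: (0.00+9.98)/2 × 2 = 9.98
  [2→2.5]: (9.98+9.81)/2 × 0.5 = 4.9475
  [2.5→2.75]: (9.81+9.61)/2 × 0.25 = 2.4275
  [2.75→4.75]: (9.61+7.13)/2 × 2 = 16.74
  [4.75→8.75]: (7.13+3.29)/2 × 4 = 20.84
  [8.75→10.75]: (3.29+2.21)/2 × 2 = 5.5
  [10.75→11.75]: (2.21+1.82)/2 × 1 = 2.015
  Sum = 62.45 µg/mL·hr
Extrapolated tail: C_last / k_e = 1.82 / 0.199 = 9.146
AUC_0→∞ = 62.45 + 9.146 = 71.596 µg/mL·hr

AUC = 71.6 µg/mL·hr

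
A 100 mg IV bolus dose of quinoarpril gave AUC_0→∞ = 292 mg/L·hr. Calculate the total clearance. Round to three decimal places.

CL = 0.342 L/hr

CL = Dose_iv / AUC_0→∞
   = 100 / 292 = 0.342466 L/hr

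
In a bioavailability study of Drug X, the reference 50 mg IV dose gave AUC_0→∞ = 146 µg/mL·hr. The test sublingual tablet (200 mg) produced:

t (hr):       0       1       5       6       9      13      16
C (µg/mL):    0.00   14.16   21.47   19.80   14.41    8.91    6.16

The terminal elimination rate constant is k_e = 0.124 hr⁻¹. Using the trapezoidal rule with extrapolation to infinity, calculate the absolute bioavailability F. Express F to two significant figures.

Trapezoidal AUC_0→16 (sublingual tablet):
  [0→1]: (0.00+14.16)/2 × 1 = 7.08
  [1→5]: (14.16+21.47)/2 × 4 = 71.26
  [5→6]: (21.47+19.80)/2 × 1 = 20.635
  [6→9]: (19.80+14.41)/2 × 3 = 51.315
  [9→13]: (14.41+8.91)/2 × 4 = 46.64
  [13→16]: (8.91+6.16)/2 × 3 = 22.605
  Sum = 219.535 µg/mL·hr
Tail: C_last/k_e = 6.16/0.124 = 49.677
AUC_0→∞ (sublingual tablet) = 219.535 + 49.677 = 269.212 µg/mL·hr
F = (AUC_ev/D_ev)/(AUC_iv/D_iv) = (269.212/200)/(146/50) = 1.34606/2.92 = 0.4610

F = 0.46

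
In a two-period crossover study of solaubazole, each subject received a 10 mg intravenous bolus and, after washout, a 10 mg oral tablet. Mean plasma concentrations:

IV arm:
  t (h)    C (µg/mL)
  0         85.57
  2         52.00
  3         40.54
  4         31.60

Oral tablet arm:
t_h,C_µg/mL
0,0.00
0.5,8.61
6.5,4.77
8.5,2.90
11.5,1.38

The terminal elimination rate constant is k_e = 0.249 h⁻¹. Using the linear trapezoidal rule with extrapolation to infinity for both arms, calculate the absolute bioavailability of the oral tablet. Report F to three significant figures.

F = 0.179

Trapezoidal AUC_0→4 (IV):
  [0→2]: (85.57+52.00)/2 × 2 = 137.57
  [2→3]: (52.00+40.54)/2 × 1 = 46.27
  [3→4]: (40.54+31.60)/2 × 1 = 36.07
  Sum = 219.91 µg/mL·h
IV tail: 31.60/0.249 = 126.908; AUC_iv,0→∞ = 219.91 + 126.908 = 346.818 µg/mL·h
Trapezoidal AUC_0→11.5 (oral tablet):
  [0→0.5]: (0.00+8.61)/2 × 0.5 = 2.1525
  [0.5→6.5]: (8.61+4.77)/2 × 6 = 40.14
  [6.5→8.5]: (4.77+2.90)/2 × 2 = 7.67
  [8.5→11.5]: (2.90+1.38)/2 × 3 = 6.42
  Sum = 56.3825 µg/mL·h
oral tablet tail: 1.38/0.249 = 5.542; AUC_ev,0→∞ = 56.3825 + 5.542 = 61.9245 µg/mL·h
F = (AUC_ev/D_ev)/(AUC_iv/D_iv) = (61.9245/10)/(346.818/10) = 6.19245/34.6818 = 0.1786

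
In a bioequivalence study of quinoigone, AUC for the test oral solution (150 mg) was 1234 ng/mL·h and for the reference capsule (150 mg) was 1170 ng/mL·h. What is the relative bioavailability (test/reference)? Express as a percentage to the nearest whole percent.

F_rel = 105%

F_rel = (AUC_test/D_test) / (AUC_ref/D_ref)
      = (1234/150) / (1170/150)
      = 8.22667 / 7.8 = 1.0547 = 105.47%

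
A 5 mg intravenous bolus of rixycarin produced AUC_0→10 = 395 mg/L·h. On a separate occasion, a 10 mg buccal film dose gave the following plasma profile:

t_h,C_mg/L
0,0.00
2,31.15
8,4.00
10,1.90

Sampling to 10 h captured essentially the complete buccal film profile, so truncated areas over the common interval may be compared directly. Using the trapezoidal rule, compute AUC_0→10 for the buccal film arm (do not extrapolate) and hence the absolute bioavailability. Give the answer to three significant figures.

Trapezoidal AUC_0→10 (buccal film):
  [0→2]: (0.00+31.15)/2 × 2 = 31.15
  [2→8]: (31.15+4.00)/2 × 6 = 105.45
  [8→10]: (4.00+1.90)/2 × 2 = 5.9
  Sum = 142.5 mg/L·h
F = (AUC_ev/D_ev)/(AUC_iv/D_iv) = (142.5/10)/(395/5) = 14.25/79 = 0.1804

F = 0.180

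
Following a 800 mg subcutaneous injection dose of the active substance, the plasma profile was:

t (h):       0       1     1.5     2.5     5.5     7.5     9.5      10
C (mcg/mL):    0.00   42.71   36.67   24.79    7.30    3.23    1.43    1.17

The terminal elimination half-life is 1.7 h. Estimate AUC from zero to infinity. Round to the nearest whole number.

AUC = 139 mcg/mL·h

Trapezoidal AUC_0→10:
  [0→1]: (0.00+42.71)/2 × 1 = 21.355
  [1→1.5]: (42.71+36.67)/2 × 0.5 = 19.845
  [1.5→2.5]: (36.67+24.79)/2 × 1 = 30.73
  [2.5→5.5]: (24.79+7.30)/2 × 3 = 48.135
  [5.5→7.5]: (7.30+3.23)/2 × 2 = 10.53
  [7.5→9.5]: (3.23+1.43)/2 × 2 = 4.66
  [9.5→10]: (1.43+1.17)/2 × 0.5 = 0.65
  Sum = 135.905 mcg/mL·h
k_e = ln2 / t½ = 0.693147 / 1.7 = 0.4077 h^-1
Extrapolated tail: C_last / k_e = 1.17 / 0.4077 = 2.870
AUC_0→∞ = 135.905 + 2.870 = 138.775 mcg/mL·h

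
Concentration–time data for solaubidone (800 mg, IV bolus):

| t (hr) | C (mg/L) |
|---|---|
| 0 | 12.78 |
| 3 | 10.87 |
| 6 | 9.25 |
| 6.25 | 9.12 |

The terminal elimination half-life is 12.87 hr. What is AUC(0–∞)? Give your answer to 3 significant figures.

Trapezoidal AUC_0→6.25:
  [0→3]: (12.78+10.87)/2 × 3 = 35.475
  [3→6]: (10.87+9.25)/2 × 3 = 30.18
  [6→6.25]: (9.25+9.12)/2 × 0.25 = 2.29625
  Sum = 67.95125 mg/L·hr
k_e = ln2 / t½ = 0.693147 / 12.87 = 0.0539 hr^-1
Extrapolated tail: C_last / k_e = 9.12 / 0.0539 = 169.202
AUC_0→∞ = 67.95125 + 169.202 = 237.15325 mg/L·hr

AUC = 237 mg/L·hr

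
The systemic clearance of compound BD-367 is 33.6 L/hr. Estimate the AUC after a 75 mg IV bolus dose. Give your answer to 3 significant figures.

AUC_0→∞ = Dose_iv / CL
        = 75 / 33.6 = 2.23214 mg/L·hr

AUC = 2.23 mg/L·hr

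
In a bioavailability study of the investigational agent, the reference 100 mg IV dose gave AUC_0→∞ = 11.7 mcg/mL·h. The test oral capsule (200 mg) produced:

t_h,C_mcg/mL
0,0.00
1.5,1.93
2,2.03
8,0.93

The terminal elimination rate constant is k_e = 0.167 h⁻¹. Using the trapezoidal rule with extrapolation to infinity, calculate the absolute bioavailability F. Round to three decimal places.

F = 0.722

Trapezoidal AUC_0→8 (oral capsule):
  [0→1.5]: (0.00+1.93)/2 × 1.5 = 1.4475
  [1.5→2]: (1.93+2.03)/2 × 0.5 = 0.99
  [2→8]: (2.03+0.93)/2 × 6 = 8.88
  Sum = 11.3175 mcg/mL·h
Tail: C_last/k_e = 0.93/0.167 = 5.569
AUC_0→∞ (oral capsule) = 11.3175 + 5.569 = 16.8865 mcg/mL·h
F = (AUC_ev/D_ev)/(AUC_iv/D_iv) = (16.8865/200)/(11.7/100) = 0.0844325/0.117 = 0.7216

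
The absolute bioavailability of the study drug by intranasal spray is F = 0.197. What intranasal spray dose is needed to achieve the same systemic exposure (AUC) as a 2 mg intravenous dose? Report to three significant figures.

For equal systemic exposure: F × D_ev = D_iv
D_ev = D_iv / F = 2 / 0.197 = 10.1523 mg

D_intranasal = 10.2 mg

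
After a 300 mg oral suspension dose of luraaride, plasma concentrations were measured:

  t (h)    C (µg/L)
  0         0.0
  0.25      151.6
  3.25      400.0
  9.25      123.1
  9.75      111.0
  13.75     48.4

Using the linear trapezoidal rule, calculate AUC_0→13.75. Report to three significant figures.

Trapezoidal AUC_0→13.75:
  [0→0.25]: (0.0+151.6)/2 × 0.25 = 18.95
  [0.25→3.25]: (151.6+400.0)/2 × 3 = 827.4
  [3.25→9.25]: (400.0+123.1)/2 × 6 = 1569.3
  [9.25→9.75]: (123.1+111.0)/2 × 0.5 = 58.525
  [9.75→13.75]: (111.0+48.4)/2 × 4 = 318.8
  Sum = 2792.975 µg/L·h

AUC = 2790 µg/L·h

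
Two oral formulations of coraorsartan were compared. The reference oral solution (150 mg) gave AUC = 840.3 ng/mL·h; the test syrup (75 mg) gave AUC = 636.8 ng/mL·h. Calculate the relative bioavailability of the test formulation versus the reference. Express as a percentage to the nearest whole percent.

F_rel = (AUC_test/D_test) / (AUC_ref/D_ref)
      = (636.8/75) / (840.3/150)
      = 8.49067 / 5.602 = 1.5156 = 151.56%

F_rel = 152%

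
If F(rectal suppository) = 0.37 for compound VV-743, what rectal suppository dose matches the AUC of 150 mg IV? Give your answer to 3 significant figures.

D_rectal = 405 mg

For equal systemic exposure: F × D_ev = D_iv
D_ev = D_iv / F = 150 / 0.37 = 405.405 mg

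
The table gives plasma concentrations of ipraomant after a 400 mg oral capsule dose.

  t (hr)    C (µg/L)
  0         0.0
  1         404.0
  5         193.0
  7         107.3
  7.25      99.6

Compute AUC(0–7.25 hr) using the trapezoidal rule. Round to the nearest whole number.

AUC = 1722 µg/L·hr

Trapezoidal AUC_0→7.25:
  [0→1]: (0.0+404.0)/2 × 1 = 202.0
  [1→5]: (404.0+193.0)/2 × 4 = 1194.0
  [5→7]: (193.0+107.3)/2 × 2 = 300.3
  [7→7.25]: (107.3+99.6)/2 × 0.25 = 25.8625
  Sum = 1722.1625 µg/L·hr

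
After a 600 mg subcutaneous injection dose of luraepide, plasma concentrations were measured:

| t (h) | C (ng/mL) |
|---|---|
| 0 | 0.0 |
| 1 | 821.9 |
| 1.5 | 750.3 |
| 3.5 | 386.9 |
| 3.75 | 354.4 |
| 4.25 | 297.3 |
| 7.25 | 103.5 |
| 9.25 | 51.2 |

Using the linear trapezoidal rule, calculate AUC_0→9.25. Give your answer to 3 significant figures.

AUC = 2950 ng/mL·h

Trapezoidal AUC_0→9.25:
  [0→1]: (0.0+821.9)/2 × 1 = 410.95
  [1→1.5]: (821.9+750.3)/2 × 0.5 = 393.05
  [1.5→3.5]: (750.3+386.9)/2 × 2 = 1137.2
  [3.5→3.75]: (386.9+354.4)/2 × 0.25 = 92.6625
  [3.75→4.25]: (354.4+297.3)/2 × 0.5 = 162.925
  [4.25→7.25]: (297.3+103.5)/2 × 3 = 601.2
  [7.25→9.25]: (103.5+51.2)/2 × 2 = 154.7
  Sum = 2952.6875 ng/mL·h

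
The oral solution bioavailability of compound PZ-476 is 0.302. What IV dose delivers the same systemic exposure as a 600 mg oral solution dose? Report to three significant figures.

Systemic exposure from an extravascular dose = F × D_ev, so the equivalent IV dose is F × D_ev.
D_iv = F × D_ev = 0.302 × 600 = 181.2 mg

D_iv = 181 mg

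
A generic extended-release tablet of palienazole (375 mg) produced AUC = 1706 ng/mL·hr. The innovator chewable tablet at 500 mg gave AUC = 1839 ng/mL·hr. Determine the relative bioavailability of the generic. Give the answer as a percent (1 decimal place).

F_rel = (AUC_test/D_test) / (AUC_ref/D_ref)
      = (1706/375) / (1839/500)
      = 4.54933 / 3.678 = 1.2369 = 123.69%

F_rel = 123.7%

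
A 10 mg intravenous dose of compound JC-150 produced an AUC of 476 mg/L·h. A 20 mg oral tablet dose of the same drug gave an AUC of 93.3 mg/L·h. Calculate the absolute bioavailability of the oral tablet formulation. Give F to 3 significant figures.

F = 0.0980

F = (AUC_ev / D_ev) / (AUC_iv / D_iv)
  = (93.3/20) / (476/10)
  = 4.665 / 47.6 = 0.0980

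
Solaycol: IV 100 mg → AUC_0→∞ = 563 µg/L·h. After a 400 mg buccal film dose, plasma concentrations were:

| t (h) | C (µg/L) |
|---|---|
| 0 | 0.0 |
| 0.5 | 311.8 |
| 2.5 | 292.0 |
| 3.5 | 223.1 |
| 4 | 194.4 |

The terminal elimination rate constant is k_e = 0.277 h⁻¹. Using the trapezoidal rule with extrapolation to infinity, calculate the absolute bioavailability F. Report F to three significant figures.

F = 0.775

Trapezoidal AUC_0→4 (buccal film):
  [0→0.5]: (0.0+311.8)/2 × 0.5 = 77.95
  [0.5→2.5]: (311.8+292.0)/2 × 2 = 603.8
  [2.5→3.5]: (292.0+223.1)/2 × 1 = 257.55
  [3.5→4]: (223.1+194.4)/2 × 0.5 = 104.375
  Sum = 1043.675 µg/L·h
Tail: C_last/k_e = 194.4/0.277 = 701.805
AUC_0→∞ (buccal film) = 1043.675 + 701.805 = 1745.48 µg/L·h
F = (AUC_ev/D_ev)/(AUC_iv/D_iv) = (1745.48/400)/(563/100) = 4.3637/5.63 = 0.7751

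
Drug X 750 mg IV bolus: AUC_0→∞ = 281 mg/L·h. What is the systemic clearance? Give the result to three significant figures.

CL = 2.67 L/h

CL = Dose_iv / AUC_0→∞
   = 750 / 281 = 2.66904 L/h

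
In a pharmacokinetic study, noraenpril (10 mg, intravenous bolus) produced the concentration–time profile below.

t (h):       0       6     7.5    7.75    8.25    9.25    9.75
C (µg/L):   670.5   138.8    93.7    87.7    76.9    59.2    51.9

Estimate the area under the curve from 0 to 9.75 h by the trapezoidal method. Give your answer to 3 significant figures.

Trapezoidal AUC_0→9.75:
  [0→6]: (670.5+138.8)/2 × 6 = 2427.9
  [6→7.5]: (138.8+93.7)/2 × 1.5 = 174.375
  [7.5→7.75]: (93.7+87.7)/2 × 0.25 = 22.675
  [7.75→8.25]: (87.7+76.9)/2 × 0.5 = 41.15
  [8.25→9.25]: (76.9+59.2)/2 × 1 = 68.05
  [9.25→9.75]: (59.2+51.9)/2 × 0.5 = 27.775
  Sum = 2761.925 µg/L·h

AUC = 2760 µg/L·h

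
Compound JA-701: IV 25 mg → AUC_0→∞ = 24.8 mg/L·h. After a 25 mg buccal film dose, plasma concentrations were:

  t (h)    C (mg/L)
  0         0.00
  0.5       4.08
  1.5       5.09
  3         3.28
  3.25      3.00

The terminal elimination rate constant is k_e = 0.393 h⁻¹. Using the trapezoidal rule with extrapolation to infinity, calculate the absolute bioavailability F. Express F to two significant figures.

F = 0.82

Trapezoidal AUC_0→3.25 (buccal film):
  [0→0.5]: (0.00+4.08)/2 × 0.5 = 1.02
  [0.5→1.5]: (4.08+5.09)/2 × 1 = 4.585
  [1.5→3]: (5.09+3.28)/2 × 1.5 = 6.2775
  [3→3.25]: (3.28+3.00)/2 × 0.25 = 0.785
  Sum = 12.6675 mg/L·h
Tail: C_last/k_e = 3.00/0.393 = 7.634
AUC_0→∞ (buccal film) = 12.6675 + 7.634 = 20.3015 mg/L·h
F = (AUC_ev/D_ev)/(AUC_iv/D_iv) = (20.3015/25)/(24.8/25) = 0.81206/0.992 = 0.8186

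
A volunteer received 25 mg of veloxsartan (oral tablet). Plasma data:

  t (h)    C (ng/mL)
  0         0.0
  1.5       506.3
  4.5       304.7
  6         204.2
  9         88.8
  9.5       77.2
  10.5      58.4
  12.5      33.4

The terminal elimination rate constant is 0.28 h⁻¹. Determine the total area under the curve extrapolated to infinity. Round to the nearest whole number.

AUC = 2738 ng/mL·h

Trapezoidal AUC_0→12.5:
  [0→1.5]: (0.0+506.3)/2 × 1.5 = 379.725
  [1.5→4.5]: (506.3+304.7)/2 × 3 = 1216.5
  [4.5→6]: (304.7+204.2)/2 × 1.5 = 381.675
  [6→9]: (204.2+88.8)/2 × 3 = 439.5
  [9→9.5]: (88.8+77.2)/2 × 0.5 = 41.5
  [9.5→10.5]: (77.2+58.4)/2 × 1 = 67.8
  [10.5→12.5]: (58.4+33.4)/2 × 2 = 91.8
  Sum = 2618.5 ng/mL·h
Extrapolated tail: C_last / k_e = 33.4 / 0.28 = 119.286
AUC_0→∞ = 2618.5 + 119.286 = 2737.786 ng/mL·h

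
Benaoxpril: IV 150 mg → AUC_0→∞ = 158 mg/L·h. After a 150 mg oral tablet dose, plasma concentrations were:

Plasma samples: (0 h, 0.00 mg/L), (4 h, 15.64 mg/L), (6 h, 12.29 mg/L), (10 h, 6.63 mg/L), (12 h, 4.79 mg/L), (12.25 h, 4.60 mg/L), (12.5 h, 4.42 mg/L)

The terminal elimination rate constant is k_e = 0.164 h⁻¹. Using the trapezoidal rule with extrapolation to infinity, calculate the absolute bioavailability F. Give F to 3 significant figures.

Trapezoidal AUC_0→12.5 (oral tablet):
  [0→4]: (0.00+15.64)/2 × 4 = 31.28
  [4→6]: (15.64+12.29)/2 × 2 = 27.93
  [6→10]: (12.29+6.63)/2 × 4 = 37.84
  [10→12]: (6.63+4.79)/2 × 2 = 11.42
  [12→12.25]: (4.79+4.60)/2 × 0.25 = 1.17375
  [12.25→12.5]: (4.60+4.42)/2 × 0.25 = 1.1275
  Sum = 110.77125 mg/L·h
Tail: C_last/k_e = 4.42/0.164 = 26.951
AUC_0→∞ (oral tablet) = 110.77125 + 26.951 = 137.72225 mg/L·h
F = (AUC_ev/D_ev)/(AUC_iv/D_iv) = (137.72225/150)/(158/150) = 0.918148/1.05333 = 0.8717

F = 0.872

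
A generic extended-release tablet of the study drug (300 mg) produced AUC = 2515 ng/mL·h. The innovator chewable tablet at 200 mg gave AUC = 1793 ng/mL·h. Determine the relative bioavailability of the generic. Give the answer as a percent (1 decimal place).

F_rel = (AUC_test/D_test) / (AUC_ref/D_ref)
      = (2515/300) / (1793/200)
      = 8.38333 / 8.965 = 0.9351 = 93.51%

F_rel = 93.5%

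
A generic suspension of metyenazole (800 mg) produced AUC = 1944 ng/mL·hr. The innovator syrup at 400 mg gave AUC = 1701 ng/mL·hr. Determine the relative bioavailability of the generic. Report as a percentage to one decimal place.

F_rel = 57.1%

F_rel = (AUC_test/D_test) / (AUC_ref/D_ref)
      = (1944/800) / (1701/400)
      = 2.43 / 4.2525 = 0.5714 = 57.14%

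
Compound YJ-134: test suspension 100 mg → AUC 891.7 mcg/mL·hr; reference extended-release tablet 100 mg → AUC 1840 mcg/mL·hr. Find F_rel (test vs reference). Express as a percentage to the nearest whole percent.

F_rel = 48%

F_rel = (AUC_test/D_test) / (AUC_ref/D_ref)
      = (891.7/100) / (1840/100)
      = 8.917 / 18.4 = 0.4846 = 48.46%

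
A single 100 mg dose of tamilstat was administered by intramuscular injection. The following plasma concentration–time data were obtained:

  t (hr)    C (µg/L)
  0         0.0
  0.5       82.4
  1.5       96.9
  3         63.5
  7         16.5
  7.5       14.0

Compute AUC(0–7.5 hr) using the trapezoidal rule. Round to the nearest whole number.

AUC = 398 µg/L·hr

Trapezoidal AUC_0→7.5:
  [0→0.5]: (0.0+82.4)/2 × 0.5 = 20.6
  [0.5→1.5]: (82.4+96.9)/2 × 1 = 89.65
  [1.5→3]: (96.9+63.5)/2 × 1.5 = 120.3
  [3→7]: (63.5+16.5)/2 × 4 = 160.0
  [7→7.5]: (16.5+14.0)/2 × 0.5 = 7.625
  Sum = 398.175 µg/L·hr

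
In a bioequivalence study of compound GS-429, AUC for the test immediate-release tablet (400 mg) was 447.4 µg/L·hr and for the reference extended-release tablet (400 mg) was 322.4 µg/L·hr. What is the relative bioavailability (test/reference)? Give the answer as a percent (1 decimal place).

F_rel = (AUC_test/D_test) / (AUC_ref/D_ref)
      = (447.4/400) / (322.4/400)
      = 1.1185 / 0.806 = 1.3877 = 138.77%

F_rel = 138.8%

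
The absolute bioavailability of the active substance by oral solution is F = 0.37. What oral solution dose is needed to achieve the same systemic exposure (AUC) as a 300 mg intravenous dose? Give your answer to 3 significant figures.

For equal systemic exposure: F × D_ev = D_iv
D_ev = D_iv / F = 300 / 0.37 = 810.811 mg

D_oral = 811 mg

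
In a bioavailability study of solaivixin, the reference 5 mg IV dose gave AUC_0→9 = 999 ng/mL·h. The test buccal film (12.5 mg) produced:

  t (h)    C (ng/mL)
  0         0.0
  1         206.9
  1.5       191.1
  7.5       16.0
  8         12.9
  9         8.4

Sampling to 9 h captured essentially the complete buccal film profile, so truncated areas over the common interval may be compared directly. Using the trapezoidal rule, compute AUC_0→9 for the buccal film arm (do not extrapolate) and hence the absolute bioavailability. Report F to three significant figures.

F = 0.337

Trapezoidal AUC_0→9 (buccal film):
  [0→1]: (0.0+206.9)/2 × 1 = 103.45
  [1→1.5]: (206.9+191.1)/2 × 0.5 = 99.5
  [1.5→7.5]: (191.1+16.0)/2 × 6 = 621.3
  [7.5→8]: (16.0+12.9)/2 × 0.5 = 7.225
  [8→9]: (12.9+8.4)/2 × 1 = 10.65
  Sum = 842.125 ng/mL·h
F = (AUC_ev/D_ev)/(AUC_iv/D_iv) = (842.125/12.5)/(999/5) = 67.37/199.8 = 0.3372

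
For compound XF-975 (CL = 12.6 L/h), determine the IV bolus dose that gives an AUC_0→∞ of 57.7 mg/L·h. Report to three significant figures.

Dose_iv = CL × AUC_0→∞
     = 12.6 × 57.7 = 727.02 mg

Dose = 727 mg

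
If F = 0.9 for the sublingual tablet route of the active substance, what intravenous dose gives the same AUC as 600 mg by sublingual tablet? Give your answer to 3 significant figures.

Systemic exposure from an extravascular dose = F × D_ev, so the equivalent IV dose is F × D_ev.
D_iv = F × D_ev = 0.9 × 600 = 540 mg

D_iv = 540 mg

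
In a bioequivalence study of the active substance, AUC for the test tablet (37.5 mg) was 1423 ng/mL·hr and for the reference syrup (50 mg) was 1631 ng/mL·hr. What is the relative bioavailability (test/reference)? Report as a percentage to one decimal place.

F_rel = (AUC_test/D_test) / (AUC_ref/D_ref)
      = (1423/37.5) / (1631/50)
      = 37.9467 / 32.62 = 1.1633 = 116.33%

F_rel = 116.3%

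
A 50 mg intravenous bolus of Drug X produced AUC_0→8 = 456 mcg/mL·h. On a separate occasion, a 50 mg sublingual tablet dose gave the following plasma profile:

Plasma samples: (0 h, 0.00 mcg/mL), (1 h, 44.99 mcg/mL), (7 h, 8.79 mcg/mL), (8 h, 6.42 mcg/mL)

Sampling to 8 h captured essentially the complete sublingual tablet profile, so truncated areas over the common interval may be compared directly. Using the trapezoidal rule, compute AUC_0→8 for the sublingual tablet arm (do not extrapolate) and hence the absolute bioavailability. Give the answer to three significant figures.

F = 0.420

Trapezoidal AUC_0→8 (sublingual tablet):
  [0→1]: (0.00+44.99)/2 × 1 = 22.495
  [1→7]: (44.99+8.79)/2 × 6 = 161.34
  [7→8]: (8.79+6.42)/2 × 1 = 7.605
  Sum = 191.44 mcg/mL·h
F = (AUC_ev/D_ev)/(AUC_iv/D_iv) = (191.44/50)/(456/50) = 3.8288/9.12 = 0.4198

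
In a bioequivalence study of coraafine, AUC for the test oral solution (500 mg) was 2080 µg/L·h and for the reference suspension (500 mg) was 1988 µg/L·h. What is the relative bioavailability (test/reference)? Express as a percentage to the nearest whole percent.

F_rel = 105%

F_rel = (AUC_test/D_test) / (AUC_ref/D_ref)
      = (2080/500) / (1988/500)
      = 4.16 / 3.976 = 1.0463 = 104.63%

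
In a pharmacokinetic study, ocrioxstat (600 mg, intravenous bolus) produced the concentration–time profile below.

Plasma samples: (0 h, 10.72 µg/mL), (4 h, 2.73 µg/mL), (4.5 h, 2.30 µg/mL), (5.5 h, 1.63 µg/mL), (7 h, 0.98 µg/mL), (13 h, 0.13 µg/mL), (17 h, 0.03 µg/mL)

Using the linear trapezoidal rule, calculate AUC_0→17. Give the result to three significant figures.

AUC = 35.7 µg/mL·h

Trapezoidal AUC_0→17:
  [0→4]: (10.72+2.73)/2 × 4 = 26.9
  [4→4.5]: (2.73+2.30)/2 × 0.5 = 1.2575
  [4.5→5.5]: (2.30+1.63)/2 × 1 = 1.965
  [5.5→7]: (1.63+0.98)/2 × 1.5 = 1.9575
  [7→13]: (0.98+0.13)/2 × 6 = 3.33
  [13→17]: (0.13+0.03)/2 × 4 = 0.32
  Sum = 35.73 µg/mL·h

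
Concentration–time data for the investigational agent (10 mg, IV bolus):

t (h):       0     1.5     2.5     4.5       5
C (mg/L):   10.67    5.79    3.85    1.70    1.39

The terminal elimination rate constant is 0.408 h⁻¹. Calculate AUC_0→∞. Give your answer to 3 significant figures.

Trapezoidal AUC_0→5:
  [0→1.5]: (10.67+5.79)/2 × 1.5 = 12.345
  [1.5→2.5]: (5.79+3.85)/2 × 1 = 4.82
  [2.5→4.5]: (3.85+1.70)/2 × 2 = 5.55
  [4.5→5]: (1.70+1.39)/2 × 0.5 = 0.7725
  Sum = 23.4875 mg/L·h
Extrapolated tail: C_last / k_e = 1.39 / 0.408 = 3.407
AUC_0→∞ = 23.4875 + 3.407 = 26.8945 mg/L·h

AUC = 26.9 mg/L·h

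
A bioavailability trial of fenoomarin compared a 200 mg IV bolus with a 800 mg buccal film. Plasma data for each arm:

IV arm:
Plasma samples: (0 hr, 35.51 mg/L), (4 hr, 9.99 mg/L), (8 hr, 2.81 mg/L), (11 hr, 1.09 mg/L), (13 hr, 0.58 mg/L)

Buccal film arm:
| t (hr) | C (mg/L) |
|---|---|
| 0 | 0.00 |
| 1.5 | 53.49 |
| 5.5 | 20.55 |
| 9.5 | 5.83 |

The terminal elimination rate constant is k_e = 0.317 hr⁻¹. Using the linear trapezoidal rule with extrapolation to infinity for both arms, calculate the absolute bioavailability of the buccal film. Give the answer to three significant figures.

F = 0.515

Trapezoidal AUC_0→13 (IV):
  [0→4]: (35.51+9.99)/2 × 4 = 91.0
  [4→8]: (9.99+2.81)/2 × 4 = 25.6
  [8→11]: (2.81+1.09)/2 × 3 = 5.85
  [11→13]: (1.09+0.58)/2 × 2 = 1.67
  Sum = 124.12 mg/L·hr
IV tail: 0.58/0.317 = 1.830; AUC_iv,0→∞ = 124.12 + 1.830 = 125.95 mg/L·hr
Trapezoidal AUC_0→9.5 (buccal film):
  [0→1.5]: (0.00+53.49)/2 × 1.5 = 40.1175
  [1.5→5.5]: (53.49+20.55)/2 × 4 = 148.08
  [5.5→9.5]: (20.55+5.83)/2 × 4 = 52.76
  Sum = 240.9575 mg/L·hr
buccal film tail: 5.83/0.317 = 18.391; AUC_ev,0→∞ = 240.9575 + 18.391 = 259.3485 mg/L·hr
F = (AUC_ev/D_ev)/(AUC_iv/D_iv) = (259.3485/800)/(125.95/200) = 0.324186/0.62975 = 0.5148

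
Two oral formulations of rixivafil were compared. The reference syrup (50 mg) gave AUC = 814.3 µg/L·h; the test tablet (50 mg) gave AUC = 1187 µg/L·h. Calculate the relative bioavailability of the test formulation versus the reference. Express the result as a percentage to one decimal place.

F_rel = (AUC_test/D_test) / (AUC_ref/D_ref)
      = (1187/50) / (814.3/50)
      = 23.74 / 16.286 = 1.4577 = 145.77%

F_rel = 145.8%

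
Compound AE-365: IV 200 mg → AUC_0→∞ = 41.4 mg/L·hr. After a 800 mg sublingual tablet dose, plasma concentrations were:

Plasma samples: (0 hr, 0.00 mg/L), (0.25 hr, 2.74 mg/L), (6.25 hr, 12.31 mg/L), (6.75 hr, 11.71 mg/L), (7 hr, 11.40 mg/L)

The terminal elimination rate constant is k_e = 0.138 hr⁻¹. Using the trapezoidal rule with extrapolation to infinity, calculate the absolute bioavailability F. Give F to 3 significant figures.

F = 0.827

Trapezoidal AUC_0→7 (sublingual tablet):
  [0→0.25]: (0.00+2.74)/2 × 0.25 = 0.3425
  [0.25→6.25]: (2.74+12.31)/2 × 6 = 45.15
  [6.25→6.75]: (12.31+11.71)/2 × 0.5 = 6.005
  [6.75→7]: (11.71+11.40)/2 × 0.25 = 2.88875
  Sum = 54.38625 mg/L·hr
Tail: C_last/k_e = 11.40/0.138 = 82.609
AUC_0→∞ (sublingual tablet) = 54.38625 + 82.609 = 136.99525 mg/L·hr
F = (AUC_ev/D_ev)/(AUC_iv/D_iv) = (136.99525/800)/(41.4/200) = 0.171244/0.207 = 0.8273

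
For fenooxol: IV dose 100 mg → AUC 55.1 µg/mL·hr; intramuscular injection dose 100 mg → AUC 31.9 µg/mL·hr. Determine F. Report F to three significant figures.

F = (AUC_ev / D_ev) / (AUC_iv / D_iv)
  = (31.9/100) / (55.1/100)
  = 0.319 / 0.551 = 0.5789

F = 0.579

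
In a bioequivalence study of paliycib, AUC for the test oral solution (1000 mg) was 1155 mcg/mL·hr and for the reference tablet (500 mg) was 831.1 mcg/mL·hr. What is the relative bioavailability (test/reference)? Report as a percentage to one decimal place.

F_rel = 69.5%

F_rel = (AUC_test/D_test) / (AUC_ref/D_ref)
      = (1155/1000) / (831.1/500)
      = 1.155 / 1.6622 = 0.6949 = 69.49%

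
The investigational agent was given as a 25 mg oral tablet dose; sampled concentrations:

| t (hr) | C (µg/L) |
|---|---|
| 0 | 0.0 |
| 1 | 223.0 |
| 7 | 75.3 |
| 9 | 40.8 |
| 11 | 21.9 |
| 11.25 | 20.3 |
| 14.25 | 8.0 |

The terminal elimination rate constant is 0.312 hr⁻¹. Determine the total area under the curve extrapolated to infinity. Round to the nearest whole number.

AUC = 1259 µg/L·hr

Trapezoidal AUC_0→14.25:
  [0→1]: (0.0+223.0)/2 × 1 = 111.5
  [1→7]: (223.0+75.3)/2 × 6 = 894.9
  [7→9]: (75.3+40.8)/2 × 2 = 116.1
  [9→11]: (40.8+21.9)/2 × 2 = 62.7
  [11→11.25]: (21.9+20.3)/2 × 0.25 = 5.275
  [11.25→14.25]: (20.3+8.0)/2 × 3 = 42.45
  Sum = 1232.925 µg/L·hr
Extrapolated tail: C_last / k_e = 8.0 / 0.312 = 25.641
AUC_0→∞ = 1232.925 + 25.641 = 1258.566 µg/L·hr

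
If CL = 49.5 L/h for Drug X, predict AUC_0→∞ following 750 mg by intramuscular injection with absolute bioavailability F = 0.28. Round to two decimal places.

AUC_0→∞ = F × Dose / CL
        = 0.28 × 750 / 49.5 = 4.24242 mg/L·h

AUC = 4.24 mg/L·h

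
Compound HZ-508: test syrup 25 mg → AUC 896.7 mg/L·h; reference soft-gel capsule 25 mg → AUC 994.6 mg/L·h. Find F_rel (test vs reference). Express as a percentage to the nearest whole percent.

F_rel = 90%

F_rel = (AUC_test/D_test) / (AUC_ref/D_ref)
      = (896.7/25) / (994.6/25)
      = 35.868 / 39.784 = 0.9016 = 90.16%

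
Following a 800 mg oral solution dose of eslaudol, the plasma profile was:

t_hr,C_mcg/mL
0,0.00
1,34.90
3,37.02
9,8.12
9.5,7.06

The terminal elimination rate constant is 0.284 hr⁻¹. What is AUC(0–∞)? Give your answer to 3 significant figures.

AUC = 253 mcg/mL·hr

Trapezoidal AUC_0→9.5:
  [0→1]: (0.00+34.90)/2 × 1 = 17.45
  [1→3]: (34.90+37.02)/2 × 2 = 71.92
  [3→9]: (37.02+8.12)/2 × 6 = 135.42
  [9→9.5]: (8.12+7.06)/2 × 0.5 = 3.795
  Sum = 228.585 mcg/mL·hr
Extrapolated tail: C_last / k_e = 7.06 / 0.284 = 24.859
AUC_0→∞ = 228.585 + 24.859 = 253.444 mcg/mL·hr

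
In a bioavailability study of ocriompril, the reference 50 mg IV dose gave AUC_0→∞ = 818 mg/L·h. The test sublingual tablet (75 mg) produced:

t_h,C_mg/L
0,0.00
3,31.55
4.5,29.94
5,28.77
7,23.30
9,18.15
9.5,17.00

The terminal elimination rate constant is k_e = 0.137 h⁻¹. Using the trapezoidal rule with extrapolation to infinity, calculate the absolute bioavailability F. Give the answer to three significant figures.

Trapezoidal AUC_0→9.5 (sublingual tablet):
  [0→3]: (0.00+31.55)/2 × 3 = 47.325
  [3→4.5]: (31.55+29.94)/2 × 1.5 = 46.1175
  [4.5→5]: (29.94+28.77)/2 × 0.5 = 14.6775
  [5→7]: (28.77+23.30)/2 × 2 = 52.07
  [7→9]: (23.30+18.15)/2 × 2 = 41.45
  [9→9.5]: (18.15+17.00)/2 × 0.5 = 8.7875
  Sum = 210.4275 mg/L·h
Tail: C_last/k_e = 17.00/0.137 = 124.088
AUC_0→∞ (sublingual tablet) = 210.4275 + 124.088 = 334.5155 mg/L·h
F = (AUC_ev/D_ev)/(AUC_iv/D_iv) = (334.5155/75)/(818/50) = 4.46021/16.36 = 0.2726

F = 0.273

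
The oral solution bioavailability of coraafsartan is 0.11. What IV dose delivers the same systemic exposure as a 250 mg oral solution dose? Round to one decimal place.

Systemic exposure from an extravascular dose = F × D_ev, so the equivalent IV dose is F × D_ev.
D_iv = F × D_ev = 0.11 × 250 = 27.5 mg

D_iv = 27.5 mg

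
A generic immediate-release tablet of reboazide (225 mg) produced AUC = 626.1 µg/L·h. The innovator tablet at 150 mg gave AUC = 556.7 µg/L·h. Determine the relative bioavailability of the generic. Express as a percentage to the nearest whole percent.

F_rel = (AUC_test/D_test) / (AUC_ref/D_ref)
      = (626.1/225) / (556.7/150)
      = 2.78267 / 3.71133 = 0.7498 = 74.98%

F_rel = 75%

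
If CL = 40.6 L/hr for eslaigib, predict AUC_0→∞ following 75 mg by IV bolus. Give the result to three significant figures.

AUC = 1.85 mg/L·hr

AUC_0→∞ = Dose_iv / CL
        = 75 / 40.6 = 1.84729 mg/L·hr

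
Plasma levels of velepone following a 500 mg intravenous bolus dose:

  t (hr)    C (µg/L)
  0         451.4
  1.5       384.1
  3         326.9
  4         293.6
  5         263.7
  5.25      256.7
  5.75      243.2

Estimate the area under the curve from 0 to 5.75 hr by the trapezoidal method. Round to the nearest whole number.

Trapezoidal AUC_0→5.75:
  [0→1.5]: (451.4+384.1)/2 × 1.5 = 626.625
  [1.5→3]: (384.1+326.9)/2 × 1.5 = 533.25
  [3→4]: (326.9+293.6)/2 × 1 = 310.25
  [4→5]: (293.6+263.7)/2 × 1 = 278.65
  [5→5.25]: (263.7+256.7)/2 × 0.25 = 65.05
  [5.25→5.75]: (256.7+243.2)/2 × 0.5 = 124.975
  Sum = 1938.8 µg/L·hr

AUC = 1939 µg/L·hr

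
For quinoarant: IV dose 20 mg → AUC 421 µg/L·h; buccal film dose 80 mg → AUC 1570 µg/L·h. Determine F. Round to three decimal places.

F = 0.932

F = (AUC_ev / D_ev) / (AUC_iv / D_iv)
  = (1570/80) / (421/20)
  = 19.625 / 21.05 = 0.9323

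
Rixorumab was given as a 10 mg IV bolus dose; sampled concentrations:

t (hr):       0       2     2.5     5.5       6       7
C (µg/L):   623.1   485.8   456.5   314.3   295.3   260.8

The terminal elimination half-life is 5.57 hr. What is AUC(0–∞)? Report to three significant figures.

AUC = 5030 µg/L·hr

Trapezoidal AUC_0→7:
  [0→2]: (623.1+485.8)/2 × 2 = 1108.9
  [2→2.5]: (485.8+456.5)/2 × 0.5 = 235.575
  [2.5→5.5]: (456.5+314.3)/2 × 3 = 1156.2
  [5.5→6]: (314.3+295.3)/2 × 0.5 = 152.4
  [6→7]: (295.3+260.8)/2 × 1 = 278.05
  Sum = 2931.125 µg/L·hr
k_e = ln2 / t½ = 0.693147 / 5.57 = 0.1244 hr^-1
Extrapolated tail: C_last / k_e = 260.8 / 0.1244 = 2096.463
AUC_0→∞ = 2931.125 + 2096.463 = 5027.588 µg/L·hr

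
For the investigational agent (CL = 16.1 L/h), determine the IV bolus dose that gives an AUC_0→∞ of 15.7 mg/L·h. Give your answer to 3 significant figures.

Dose_iv = CL × AUC_0→∞
     = 16.1 × 15.7 = 252.77 mg

Dose = 253 mg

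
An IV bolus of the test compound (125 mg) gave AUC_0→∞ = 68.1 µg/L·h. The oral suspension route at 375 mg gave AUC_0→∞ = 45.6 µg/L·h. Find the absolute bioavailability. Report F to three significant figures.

F = 0.223

F = (AUC_ev / D_ev) / (AUC_iv / D_iv)
  = (45.6/375) / (68.1/125)
  = 0.1216 / 0.5448 = 0.2232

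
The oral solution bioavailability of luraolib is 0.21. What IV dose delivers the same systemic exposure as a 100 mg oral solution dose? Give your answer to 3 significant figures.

Systemic exposure from an extravascular dose = F × D_ev, so the equivalent IV dose is F × D_ev.
D_iv = F × D_ev = 0.21 × 100 = 21 mg

D_iv = 21.0 mg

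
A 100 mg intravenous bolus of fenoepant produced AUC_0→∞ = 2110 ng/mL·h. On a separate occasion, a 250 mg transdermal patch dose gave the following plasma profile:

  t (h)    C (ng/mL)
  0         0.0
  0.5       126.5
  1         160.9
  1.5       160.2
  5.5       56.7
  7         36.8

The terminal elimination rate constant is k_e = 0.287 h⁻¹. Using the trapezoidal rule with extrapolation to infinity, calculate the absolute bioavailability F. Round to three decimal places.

Trapezoidal AUC_0→7 (transdermal patch):
  [0→0.5]: (0.0+126.5)/2 × 0.5 = 31.625
  [0.5→1]: (126.5+160.9)/2 × 0.5 = 71.85
  [1→1.5]: (160.9+160.2)/2 × 0.5 = 80.275
  [1.5→5.5]: (160.2+56.7)/2 × 4 = 433.8
  [5.5→7]: (56.7+36.8)/2 × 1.5 = 70.125
  Sum = 687.675 ng/mL·h
Tail: C_last/k_e = 36.8/0.287 = 128.223
AUC_0→∞ (transdermal patch) = 687.675 + 128.223 = 815.898 ng/mL·h
F = (AUC_ev/D_ev)/(AUC_iv/D_iv) = (815.898/250)/(2110/100) = 3.263592/21.1 = 0.1547

F = 0.155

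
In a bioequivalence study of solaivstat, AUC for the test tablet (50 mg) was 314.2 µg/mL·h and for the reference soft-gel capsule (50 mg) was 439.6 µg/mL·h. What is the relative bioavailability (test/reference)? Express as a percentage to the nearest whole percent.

F_rel = 71%

F_rel = (AUC_test/D_test) / (AUC_ref/D_ref)
      = (314.2/50) / (439.6/50)
      = 6.284 / 8.792 = 0.7147 = 71.47%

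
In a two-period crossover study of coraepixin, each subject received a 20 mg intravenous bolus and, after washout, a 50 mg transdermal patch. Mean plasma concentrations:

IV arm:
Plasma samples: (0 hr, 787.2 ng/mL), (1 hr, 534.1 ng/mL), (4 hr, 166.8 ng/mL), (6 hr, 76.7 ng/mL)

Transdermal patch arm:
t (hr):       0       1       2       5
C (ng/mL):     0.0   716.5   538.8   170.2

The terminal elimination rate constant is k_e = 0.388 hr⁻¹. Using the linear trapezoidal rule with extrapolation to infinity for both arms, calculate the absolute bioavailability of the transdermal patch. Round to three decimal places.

Trapezoidal AUC_0→6 (IV):
  [0→1]: (787.2+534.1)/2 × 1 = 660.65
  [1→4]: (534.1+166.8)/2 × 3 = 1051.35
  [4→6]: (166.8+76.7)/2 × 2 = 243.5
  Sum = 1955.5 ng/mL·hr
IV tail: 76.7/0.388 = 197.680; AUC_iv,0→∞ = 1955.5 + 197.680 = 2153.18 ng/mL·hr
Trapezoidal AUC_0→5 (transdermal patch):
  [0→1]: (0.0+716.5)/2 × 1 = 358.25
  [1→2]: (716.5+538.8)/2 × 1 = 627.65
  [2→5]: (538.8+170.2)/2 × 3 = 1063.5
  Sum = 2049.4 ng/mL·hr
transdermal patch tail: 170.2/0.388 = 438.660; AUC_ev,0→∞ = 2049.4 + 438.660 = 2488.06 ng/mL·hr
F = (AUC_ev/D_ev)/(AUC_iv/D_iv) = (2488.06/50)/(2153.18/20) = 49.7612/107.659 = 0.4622

F = 0.462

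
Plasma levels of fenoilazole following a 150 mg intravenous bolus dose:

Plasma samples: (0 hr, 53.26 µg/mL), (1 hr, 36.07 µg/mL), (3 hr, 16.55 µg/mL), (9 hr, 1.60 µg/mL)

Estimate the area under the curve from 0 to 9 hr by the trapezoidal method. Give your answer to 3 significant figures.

Trapezoidal AUC_0→9:
  [0→1]: (53.26+36.07)/2 × 1 = 44.665
  [1→3]: (36.07+16.55)/2 × 2 = 52.62
  [3→9]: (16.55+1.60)/2 × 6 = 54.45
  Sum = 151.735 µg/mL·hr

AUC = 152 µg/mL·hr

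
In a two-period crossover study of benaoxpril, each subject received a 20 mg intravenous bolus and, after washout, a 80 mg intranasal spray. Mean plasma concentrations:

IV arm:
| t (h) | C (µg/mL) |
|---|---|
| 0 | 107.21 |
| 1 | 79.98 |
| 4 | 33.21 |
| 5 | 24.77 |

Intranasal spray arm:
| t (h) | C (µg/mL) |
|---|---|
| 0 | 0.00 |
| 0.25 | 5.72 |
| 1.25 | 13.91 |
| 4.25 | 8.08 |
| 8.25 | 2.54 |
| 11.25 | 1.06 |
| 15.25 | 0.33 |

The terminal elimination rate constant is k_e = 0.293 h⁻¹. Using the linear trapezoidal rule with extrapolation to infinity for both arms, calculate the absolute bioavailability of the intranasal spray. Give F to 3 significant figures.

Trapezoidal AUC_0→5 (IV):
  [0→1]: (107.21+79.98)/2 × 1 = 93.595
  [1→4]: (79.98+33.21)/2 × 3 = 169.785
  [4→5]: (33.21+24.77)/2 × 1 = 28.99
  Sum = 292.37 µg/mL·h
IV tail: 24.77/0.293 = 84.539; AUC_iv,0→∞ = 292.37 + 84.539 = 376.909 µg/mL·h
Trapezoidal AUC_0→15.25 (intranasal spray):
  [0→0.25]: (0.00+5.72)/2 × 0.25 = 0.715
  [0.25→1.25]: (5.72+13.91)/2 × 1 = 9.815
  [1.25→4.25]: (13.91+8.08)/2 × 3 = 32.985
  [4.25→8.25]: (8.08+2.54)/2 × 4 = 21.24
  [8.25→11.25]: (2.54+1.06)/2 × 3 = 5.4
  [11.25→15.25]: (1.06+0.33)/2 × 4 = 2.78
  Sum = 72.935 µg/mL·h
intranasal spray tail: 0.33/0.293 = 1.126; AUC_ev,0→∞ = 72.935 + 1.126 = 74.061 µg/mL·h
F = (AUC_ev/D_ev)/(AUC_iv/D_iv) = (74.061/80)/(376.909/20) = 0.9257625/18.84545 = 0.0491

F = 0.0491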